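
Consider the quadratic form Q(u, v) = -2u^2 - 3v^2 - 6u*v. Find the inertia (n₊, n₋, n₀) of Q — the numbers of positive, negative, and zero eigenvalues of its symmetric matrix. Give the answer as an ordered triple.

The associated matrix is A = [[-2, -3], [-3, -3]].
Row-reducing A symmetrically gives the diagonal entries -2, 3/2.
That gives 1 positive, 1 negative pivots.

(1, 1, 0)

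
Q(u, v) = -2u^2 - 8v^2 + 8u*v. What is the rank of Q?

The symmetric matrix is A = [[-2, 4], [4, -8]].
Congruent diagonalization of A (simultaneous row and column reduction) yields pivots -2, 0.
So there are 1 negative, 1 zero pivots.
The rank is the number of nonzero pivots: 1.

1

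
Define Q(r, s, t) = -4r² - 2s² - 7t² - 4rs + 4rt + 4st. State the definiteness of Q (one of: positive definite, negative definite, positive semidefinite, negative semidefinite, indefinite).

negative definite

The symmetric matrix of Q is A = [[-4, -2, 2], [-2, -2, 2], [2, 2, -7]].
Leading principal minors: Δ_1 = -4, Δ_2 = 4, Δ_3 = -20.
The signs alternate starting with Δ_1 < 0, so by Sylvester's criterion Q is negative definite.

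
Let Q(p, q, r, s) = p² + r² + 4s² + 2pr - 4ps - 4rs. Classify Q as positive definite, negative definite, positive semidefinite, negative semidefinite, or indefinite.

positive semidefinite

The symmetric matrix is A = [[1, 0, 1, -2], [0, 0, 0, 0], [1, 0, 1, -2], [-2, 0, -2, 4]].
Symmetric row and column elimination reduces A to a congruent diagonal form with pivots 1, 0, 0, 0.
That gives 1 positive, 3 zero pivots.
Hence Q is positive semidefinite.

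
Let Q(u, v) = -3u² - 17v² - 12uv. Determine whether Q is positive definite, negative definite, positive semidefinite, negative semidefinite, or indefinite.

negative definite

The associated matrix is A = [[-3, -6], [-6, -17]].
Symmetric row and column elimination reduces A to a congruent diagonal form with pivots -3, -5.
Counting signs: 2 negative.
Hence Q is negative definite.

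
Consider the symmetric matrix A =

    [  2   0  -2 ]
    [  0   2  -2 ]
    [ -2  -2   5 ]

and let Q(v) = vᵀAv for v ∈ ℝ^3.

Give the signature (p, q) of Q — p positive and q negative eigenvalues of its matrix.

An LDLᵀ factorisation of A has diagonal entries 2, 2, 1.
So there are 3 positive pivots.

(3, 0)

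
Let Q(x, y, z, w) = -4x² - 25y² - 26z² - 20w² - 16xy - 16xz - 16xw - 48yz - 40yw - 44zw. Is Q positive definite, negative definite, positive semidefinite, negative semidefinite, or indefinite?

negative definite

The symmetric matrix is A = [[-4, -8, -8, -8], [-8, -25, -24, -20], [-8, -24, -26, -22], [-8, -20, -22, -20]].
Symmetric row and column elimination reduces A to a congruent diagonal form with pivots -4, -9, -26/9, -2/13.
Counting signs: 4 negative.
Hence Q is negative definite.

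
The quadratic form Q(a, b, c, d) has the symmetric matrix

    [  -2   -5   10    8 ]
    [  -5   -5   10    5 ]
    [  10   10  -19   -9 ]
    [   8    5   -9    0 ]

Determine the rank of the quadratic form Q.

Row-reducing A symmetrically gives the diagonal entries -2, 15/2, 1, 1.
So there are 3 positive, 1 negative pivots.
The rank is the number of nonzero pivots: 4.

4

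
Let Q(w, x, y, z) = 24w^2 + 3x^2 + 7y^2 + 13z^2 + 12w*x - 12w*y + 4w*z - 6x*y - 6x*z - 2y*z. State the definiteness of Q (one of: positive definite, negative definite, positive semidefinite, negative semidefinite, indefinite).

positive definite

The associated matrix is A = [[24, 6, -6, 2], [6, 3, -3, -3], [-6, -3, 7, -1], [2, -3, -1, 13]].
Symmetric row and column elimination reduces A to a congruent diagonal form with pivots 24, 3/2, 4, 2/3.
That gives 4 positive pivots.
Hence Q is positive definite.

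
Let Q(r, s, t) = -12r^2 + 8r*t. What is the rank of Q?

The associated matrix is A = [[-12, 0, 4], [0, 0, 0], [4, 0, 0]].
Row-reducing A symmetrically gives the diagonal entries -12, 0, 4/3.
Counting signs: 1 positive, 1 negative, 1 zero.
The rank is the number of nonzero pivots: 2.

2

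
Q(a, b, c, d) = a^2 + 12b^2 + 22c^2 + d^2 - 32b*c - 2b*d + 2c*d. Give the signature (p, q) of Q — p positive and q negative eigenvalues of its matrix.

The associated matrix is A = [[1, 0, 0, 0], [0, 12, -16, -1], [0, -16, 22, 1], [0, -1, 1, 1]].
An LDLᵀ factorisation of A has diagonal entries 1, 12, 2/3, 3/4.
Counting signs: 4 positive.

(4, 0)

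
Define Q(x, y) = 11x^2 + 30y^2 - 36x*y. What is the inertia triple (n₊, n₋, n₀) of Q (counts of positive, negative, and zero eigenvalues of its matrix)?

(2, 0, 0)

The associated matrix is A = [[11, -18], [-18, 30]].
Symmetric row and column elimination reduces A to a congruent diagonal form with pivots 11, 6/11.
So there are 2 positive pivots.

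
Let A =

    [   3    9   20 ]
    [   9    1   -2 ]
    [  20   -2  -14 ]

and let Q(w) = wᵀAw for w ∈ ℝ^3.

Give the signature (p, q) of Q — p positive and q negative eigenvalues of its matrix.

Applying the same elementary operations to the rows and columns of A produces a congruent diagonal matrix with entries 3, -26, 20/39.
Counting signs: 2 positive, 1 negative.

(2, 1)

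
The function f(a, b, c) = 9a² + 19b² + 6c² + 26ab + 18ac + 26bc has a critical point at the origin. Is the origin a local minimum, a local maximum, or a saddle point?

saddle point

The Hessian at the origin is H = [[18, 26, 18], [26, 38, 26], [18, 26, 12]].
Applying the same elementary operations to the rows and columns of H produces a congruent diagonal matrix with entries 18, 4/9, -6.
Counting signs: 2 positive, 1 negative.
H is indefinite, so the origin is a saddle point.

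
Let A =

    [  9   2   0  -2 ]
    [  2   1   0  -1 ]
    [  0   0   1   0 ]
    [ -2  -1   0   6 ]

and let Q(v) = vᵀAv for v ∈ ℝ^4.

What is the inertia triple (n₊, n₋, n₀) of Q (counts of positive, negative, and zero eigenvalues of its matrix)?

Applying the same elementary operations to the rows and columns of A produces a congruent diagonal matrix with entries 9, 5/9, 1, 5.
So there are 4 positive pivots.

(4, 0, 0)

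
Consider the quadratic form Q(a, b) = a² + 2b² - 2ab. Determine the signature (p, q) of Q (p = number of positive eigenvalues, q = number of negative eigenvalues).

(2, 0)

The symmetric matrix is A = [[1, -1], [-1, 2]].
Symmetric row and column elimination reduces A to a congruent diagonal form with pivots 1, 1.
So there are 2 positive pivots.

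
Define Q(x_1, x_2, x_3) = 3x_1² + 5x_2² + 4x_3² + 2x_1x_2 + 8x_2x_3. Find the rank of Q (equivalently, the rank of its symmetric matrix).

The symmetric matrix is A = [[3, 1, 0], [1, 5, 4], [0, 4, 4]].
Symmetric row and column elimination reduces A to a congruent diagonal form with pivots 3, 14/3, 4/7.
That gives 3 positive pivots.
The rank is the number of nonzero pivots: 3.

3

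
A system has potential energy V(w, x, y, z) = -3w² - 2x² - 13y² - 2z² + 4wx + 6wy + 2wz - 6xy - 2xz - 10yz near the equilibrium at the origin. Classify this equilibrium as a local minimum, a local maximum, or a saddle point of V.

The Hessian at the origin is H = [[-6, 4, 6, 2], [4, -4, -6, -2], [6, -6, -26, -10], [2, -2, -10, -4]].
Applying the same elementary operations to the rows and columns of H produces a congruent diagonal matrix with entries -6, -4/3, -17, -2/17.
So there are 4 negative pivots.
H is negative definite, so the origin is a strict local maximum.

local maximum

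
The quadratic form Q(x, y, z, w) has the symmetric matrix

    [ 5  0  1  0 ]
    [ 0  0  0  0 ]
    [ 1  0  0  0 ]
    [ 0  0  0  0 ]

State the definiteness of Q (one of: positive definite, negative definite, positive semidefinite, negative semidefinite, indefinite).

indefinite

Congruent diagonalization of A (simultaneous row and column reduction) yields pivots 5, 0, -1/5, 0.
That gives 1 positive, 1 negative, 2 zero pivots.
Hence Q is indefinite.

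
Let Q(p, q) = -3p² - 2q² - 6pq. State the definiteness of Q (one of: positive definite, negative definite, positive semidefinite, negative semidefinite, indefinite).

indefinite

The symmetric matrix of Q is [[-3, -3], [-3, -2]].
For the 2×2 matrix [[-3, -3], [-3, -2]]: det = -3·-2 − (-3)² = -3, trace = -5.
det < 0 so the eigenvalues have opposite signs; the form is indefinite.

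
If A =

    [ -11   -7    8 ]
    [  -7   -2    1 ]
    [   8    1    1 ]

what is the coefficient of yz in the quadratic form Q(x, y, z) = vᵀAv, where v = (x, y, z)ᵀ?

The coefficient of yz is A[2,3] + A[3,2] = 2·1 = 2.

2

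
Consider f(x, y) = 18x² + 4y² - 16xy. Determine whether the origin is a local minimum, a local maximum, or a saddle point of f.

local minimum

The Hessian at the origin is H = [[36, -16], [-16, 8]].
det H = 36·8 − (-16)² = 32 > 0 and H[1,1] = 36 > 0, so H is positive definite.
Therefore the origin is a local minimum.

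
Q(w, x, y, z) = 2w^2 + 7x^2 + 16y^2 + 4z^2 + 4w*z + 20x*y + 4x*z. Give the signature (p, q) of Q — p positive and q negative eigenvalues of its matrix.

Write A = [[2, 0, 0, 2], [0, 7, 10, 2], [0, 10, 16, 0], [2, 2, 0, 4]].
Applying the same elementary operations to the rows and columns of A produces a congruent diagonal matrix with entries 2, 7, 12/7, -10/3.
Counting signs: 3 positive, 1 negative.

(3, 1)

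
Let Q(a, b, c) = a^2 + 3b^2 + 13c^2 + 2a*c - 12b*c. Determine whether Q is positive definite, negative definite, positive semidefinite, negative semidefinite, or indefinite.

The symmetric matrix is A = [[1, 0, 1], [0, 3, -6], [1, -6, 13]].
Congruent diagonalization of A (simultaneous row and column reduction) yields pivots 1, 3, 0.
So there are 2 positive, 1 zero pivots.
Hence Q is positive semidefinite.

positive semidefinite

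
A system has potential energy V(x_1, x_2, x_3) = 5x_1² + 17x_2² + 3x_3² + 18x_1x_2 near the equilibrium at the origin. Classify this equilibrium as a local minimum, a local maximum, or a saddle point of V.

local minimum

The Hessian at the origin is H = [[10, 18, 0], [18, 34, 0], [0, 0, 6]].
An LDLᵀ factorisation of H has diagonal entries 10, 8/5, 6.
That gives 3 positive pivots.
H is positive definite, so the origin is a strict local minimum.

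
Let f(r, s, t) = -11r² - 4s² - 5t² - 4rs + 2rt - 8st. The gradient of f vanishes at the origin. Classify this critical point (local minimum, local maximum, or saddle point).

local maximum

The Hessian at the origin is H = [[-22, -4, 2], [-4, -8, -8], [2, -8, -10]].
Applying the same elementary operations to the rows and columns of H produces a congruent diagonal matrix with entries -22, -80/11, -1/5.
Counting signs: 3 negative.
H is negative definite, so the origin is a strict local maximum.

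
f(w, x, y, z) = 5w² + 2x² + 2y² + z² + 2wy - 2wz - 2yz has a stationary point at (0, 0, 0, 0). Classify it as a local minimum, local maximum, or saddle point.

The Hessian at the origin is H = [[10, 0, 2, -2], [0, 4, 0, 0], [2, 0, 4, -2], [-2, 0, -2, 2]].
An LDLᵀ factorisation of H has diagonal entries 10, 4, 18/5, 8/9.
That gives 4 positive pivots.
H is positive definite, so the origin is a strict local minimum.

local minimum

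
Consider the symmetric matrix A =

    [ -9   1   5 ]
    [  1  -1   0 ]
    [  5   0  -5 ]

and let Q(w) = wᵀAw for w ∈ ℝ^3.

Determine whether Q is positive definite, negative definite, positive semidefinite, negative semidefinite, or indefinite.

Leading principal minors: Δ_1 = -9, Δ_2 = 8, Δ_3 = -15.
The signs alternate starting with Δ_1 < 0, so by Sylvester's criterion Q is negative definite.

negative definite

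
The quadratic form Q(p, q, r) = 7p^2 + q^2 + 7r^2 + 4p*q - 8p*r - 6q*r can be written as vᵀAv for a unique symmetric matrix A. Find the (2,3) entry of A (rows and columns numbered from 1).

-3

The coefficient of q·r in Q is -6. For a symmetric A this equals A[2,3] + A[3,2] = 2·A[2,3].
So A[2,3] = -6/2 = -3.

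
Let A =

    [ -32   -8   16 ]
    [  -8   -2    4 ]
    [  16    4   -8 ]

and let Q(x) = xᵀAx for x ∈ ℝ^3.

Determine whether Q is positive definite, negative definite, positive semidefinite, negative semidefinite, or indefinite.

Congruent diagonalization of A (simultaneous row and column reduction) yields pivots -32, 0, 0.
So there are 1 negative, 2 zero pivots.
Hence Q is negative semidefinite.

negative semidefinite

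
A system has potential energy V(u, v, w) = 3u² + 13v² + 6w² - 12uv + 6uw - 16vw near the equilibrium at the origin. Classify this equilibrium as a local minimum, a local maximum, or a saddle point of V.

saddle point

The Hessian at the origin is H = [[6, -12, 6], [-12, 26, -16], [6, -16, 12]].
Row-reducing H symmetrically gives the diagonal entries 6, 2, -2.
That gives 2 positive, 1 negative pivots.
H is indefinite, so the origin is a saddle point.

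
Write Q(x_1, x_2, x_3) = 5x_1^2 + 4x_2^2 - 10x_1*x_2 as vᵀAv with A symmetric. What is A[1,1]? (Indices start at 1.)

5

The coefficient of x_1^2 in Q is 5, and that is exactly A[1,1].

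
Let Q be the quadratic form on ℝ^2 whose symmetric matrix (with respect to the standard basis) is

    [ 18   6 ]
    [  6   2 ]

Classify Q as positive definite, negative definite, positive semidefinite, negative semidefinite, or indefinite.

For the 2×2 matrix [[18, 6], [6, 2]]: det = 18·2 − (6)² = 0, trace = 20.
det = 0 so one eigenvalue is zero; the form is semidefinite with the sign of the trace.

positive semidefinite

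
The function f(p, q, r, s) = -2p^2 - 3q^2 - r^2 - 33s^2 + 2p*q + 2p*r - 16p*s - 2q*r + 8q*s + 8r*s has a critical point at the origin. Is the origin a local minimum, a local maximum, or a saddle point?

The Hessian at the origin is H = [[-4, 2, 2, -16], [2, -6, -2, 8], [2, -2, -2, 8], [-16, 8, 8, -66]].
An LDLᵀ factorisation of H has diagonal entries -4, -5, -4/5, -2.
That gives 4 negative pivots.
H is negative definite, so the origin is a strict local maximum.

local maximum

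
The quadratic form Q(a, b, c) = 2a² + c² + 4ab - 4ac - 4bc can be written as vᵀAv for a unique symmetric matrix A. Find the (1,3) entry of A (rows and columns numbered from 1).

The coefficient of a·c in Q is -4. For a symmetric A this equals A[1,3] + A[3,1] = 2·A[1,3].
So A[1,3] = -4/2 = -2.

-2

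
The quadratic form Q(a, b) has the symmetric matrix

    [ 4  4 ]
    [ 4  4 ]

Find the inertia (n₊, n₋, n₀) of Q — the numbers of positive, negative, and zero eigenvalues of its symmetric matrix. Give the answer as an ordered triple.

(1, 0, 1)

Congruent diagonalization of A (simultaneous row and column reduction) yields pivots 4, 0.
So there are 1 positive, 1 zero pivots.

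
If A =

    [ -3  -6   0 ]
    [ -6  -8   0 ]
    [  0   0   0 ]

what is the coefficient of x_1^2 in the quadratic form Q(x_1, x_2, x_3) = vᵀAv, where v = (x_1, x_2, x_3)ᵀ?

The coefficient of x_1^2 is the diagonal entry A[1,1] = -3.

-3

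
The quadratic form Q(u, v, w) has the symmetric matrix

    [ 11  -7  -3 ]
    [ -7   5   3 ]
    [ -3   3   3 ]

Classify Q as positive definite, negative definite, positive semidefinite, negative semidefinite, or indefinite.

positive semidefinite

Row-reducing A symmetrically gives the diagonal entries 11, 6/11, 0.
Counting signs: 2 positive, 1 zero.
Hence Q is positive semidefinite.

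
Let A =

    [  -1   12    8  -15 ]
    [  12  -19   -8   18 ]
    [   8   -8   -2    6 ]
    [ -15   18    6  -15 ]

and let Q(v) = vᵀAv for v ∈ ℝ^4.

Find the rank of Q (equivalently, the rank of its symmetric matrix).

Row-reducing A symmetrically gives the diagonal entries -1, 125, 6/125, 0.
That gives 2 positive, 1 negative, 1 zero pivots.
The rank is the number of nonzero pivots: 3.

3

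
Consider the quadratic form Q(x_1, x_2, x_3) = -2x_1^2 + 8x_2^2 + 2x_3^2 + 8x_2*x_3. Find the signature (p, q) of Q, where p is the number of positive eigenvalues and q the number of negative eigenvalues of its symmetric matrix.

(1, 1)

Write A = [[-2, 0, 0], [0, 8, 4], [0, 4, 2]].
Row-reducing A symmetrically gives the diagonal entries -2, 8, 0.
So there are 1 positive, 1 negative, 1 zero pivots.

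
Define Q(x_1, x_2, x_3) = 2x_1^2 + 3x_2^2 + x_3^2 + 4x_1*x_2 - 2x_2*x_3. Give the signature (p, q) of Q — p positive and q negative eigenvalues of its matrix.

Write A = [[2, 2, 0], [2, 3, -1], [0, -1, 1]].
Symmetric row and column elimination reduces A to a congruent diagonal form with pivots 2, 1, 0.
Counting signs: 2 positive, 1 zero.

(2, 0)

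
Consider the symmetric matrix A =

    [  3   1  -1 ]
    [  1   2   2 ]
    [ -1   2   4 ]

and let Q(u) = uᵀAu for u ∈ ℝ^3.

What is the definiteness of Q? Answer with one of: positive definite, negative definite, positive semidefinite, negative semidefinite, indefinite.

Leading principal minors: Δ_1 = 3, Δ_2 = 5, Δ_3 = 2.
All leading principal minors are positive, so by Sylvester's criterion Q is positive definite.

positive definite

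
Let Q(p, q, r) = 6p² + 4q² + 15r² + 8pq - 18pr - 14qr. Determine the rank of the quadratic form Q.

3

Write A = [[6, 4, -9], [4, 4, -7], [-9, -7, 15]].
Congruent diagonalization of A (simultaneous row and column reduction) yields pivots 6, 4/3, 3/4.
So there are 3 positive pivots.
The rank is the number of nonzero pivots: 3.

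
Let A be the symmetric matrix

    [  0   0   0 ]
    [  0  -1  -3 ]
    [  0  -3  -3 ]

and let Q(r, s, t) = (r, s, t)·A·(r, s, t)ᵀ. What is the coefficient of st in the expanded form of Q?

The coefficient of st is A[2,3] + A[3,2] = 2·(-3) = -6.

-6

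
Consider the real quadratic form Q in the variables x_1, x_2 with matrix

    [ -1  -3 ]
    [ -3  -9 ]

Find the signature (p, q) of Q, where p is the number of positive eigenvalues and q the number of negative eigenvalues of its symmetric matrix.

Congruent diagonalization of A (simultaneous row and column reduction) yields pivots -1, 0.
So there are 1 negative, 1 zero pivots.

(0, 1)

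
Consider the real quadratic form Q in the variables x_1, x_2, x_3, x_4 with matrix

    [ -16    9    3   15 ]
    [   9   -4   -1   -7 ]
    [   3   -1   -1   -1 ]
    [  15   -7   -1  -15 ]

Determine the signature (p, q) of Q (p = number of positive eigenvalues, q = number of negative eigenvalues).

(1, 3)

Row-reducing A symmetrically gives the diagonal entries -16, 17/16, -15/17, -2.
So there are 1 positive, 3 negative pivots.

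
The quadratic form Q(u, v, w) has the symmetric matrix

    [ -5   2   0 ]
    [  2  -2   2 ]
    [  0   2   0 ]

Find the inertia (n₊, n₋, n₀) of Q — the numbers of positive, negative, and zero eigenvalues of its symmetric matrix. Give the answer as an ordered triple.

Applying the same elementary operations to the rows and columns of A produces a congruent diagonal matrix with entries -5, -6/5, 10/3.
So there are 1 positive, 2 negative pivots.

(1, 2, 0)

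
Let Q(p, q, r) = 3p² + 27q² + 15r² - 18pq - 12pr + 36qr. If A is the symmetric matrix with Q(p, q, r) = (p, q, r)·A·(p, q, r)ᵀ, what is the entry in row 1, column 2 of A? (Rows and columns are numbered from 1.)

-9

The coefficient of p·q in Q is -18. For a symmetric A this equals A[1,2] + A[2,1] = 2·A[1,2].
So A[1,2] = -18/2 = -9.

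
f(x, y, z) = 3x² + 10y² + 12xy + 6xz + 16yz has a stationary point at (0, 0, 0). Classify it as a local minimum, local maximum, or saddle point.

The Hessian at the origin is H = [[6, 12, 6], [12, 20, 16], [6, 16, 0]].
Congruent diagonalization of H (simultaneous row and column reduction) yields pivots 6, -4, -2.
That gives 1 positive, 2 negative pivots.
H is indefinite, so the origin is a saddle point.

saddle point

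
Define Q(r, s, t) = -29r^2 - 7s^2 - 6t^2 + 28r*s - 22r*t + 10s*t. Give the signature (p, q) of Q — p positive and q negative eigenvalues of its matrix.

(0, 3)

Write A = [[-29, 14, -11], [14, -7, 5], [-11, 5, -6]].
An LDLᵀ factorisation of A has diagonal entries -29, -7/29, -10/7.
Counting signs: 3 negative.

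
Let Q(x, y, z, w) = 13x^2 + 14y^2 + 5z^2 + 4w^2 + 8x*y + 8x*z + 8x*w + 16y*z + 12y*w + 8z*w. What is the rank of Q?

4

The symmetric matrix is A = [[13, 4, 4, 4], [4, 14, 8, 6], [4, 8, 5, 4], [4, 6, 4, 4]].
Row-reducing A symmetrically gives the diagonal entries 13, 166/13, 15/83, 2/3.
That gives 4 positive pivots.
The rank is the number of nonzero pivots: 4.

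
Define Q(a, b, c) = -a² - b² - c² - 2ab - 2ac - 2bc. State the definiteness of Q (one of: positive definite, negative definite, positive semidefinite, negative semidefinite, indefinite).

negative semidefinite

Write A = [[-1, -1, -1], [-1, -1, -1], [-1, -1, -1]].
Row-reducing A symmetrically gives the diagonal entries -1, 0, 0.
Counting signs: 1 negative, 2 zero.
Hence Q is negative semidefinite.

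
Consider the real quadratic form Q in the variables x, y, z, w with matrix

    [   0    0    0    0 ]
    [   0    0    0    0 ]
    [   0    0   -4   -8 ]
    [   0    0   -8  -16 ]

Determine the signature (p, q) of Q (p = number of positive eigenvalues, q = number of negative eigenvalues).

Row-reducing A symmetrically gives the diagonal entries 0, 0, -4, 0.
So there are 1 negative, 3 zero pivots.

(0, 1)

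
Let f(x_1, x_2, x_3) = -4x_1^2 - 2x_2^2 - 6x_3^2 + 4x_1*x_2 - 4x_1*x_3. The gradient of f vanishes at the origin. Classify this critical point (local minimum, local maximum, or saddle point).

The Hessian at the origin is H = [[-8, 4, -4], [4, -4, 0], [-4, 0, -12]].
Applying the same elementary operations to the rows and columns of H produces a congruent diagonal matrix with entries -8, -2, -8.
So there are 3 negative pivots.
H is negative definite, so the origin is a strict local maximum.

local maximum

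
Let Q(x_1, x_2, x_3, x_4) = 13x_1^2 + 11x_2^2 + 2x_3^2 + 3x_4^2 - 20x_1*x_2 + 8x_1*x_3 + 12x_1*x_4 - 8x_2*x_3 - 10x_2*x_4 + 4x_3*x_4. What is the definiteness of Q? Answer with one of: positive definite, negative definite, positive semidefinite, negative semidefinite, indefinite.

positive definite

The symmetric matrix of Q is A = [[13, -10, 4, 6], [-10, 11, -4, -5], [4, -4, 2, 2], [6, -5, 2, 3]].
Leading principal minors: Δ_1 = 13, Δ_2 = 43, Δ_3 = 22, Δ_4 = 4.
All leading principal minors are positive, so by Sylvester's criterion Q is positive definite.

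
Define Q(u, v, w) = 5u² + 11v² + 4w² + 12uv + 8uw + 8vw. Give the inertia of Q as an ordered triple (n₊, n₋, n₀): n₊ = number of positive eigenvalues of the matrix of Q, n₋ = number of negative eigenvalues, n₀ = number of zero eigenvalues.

The symmetric matrix is A = [[5, 6, 4], [6, 11, 4], [4, 4, 4]].
An LDLᵀ factorisation of A has diagonal entries 5, 19/5, 12/19.
That gives 3 positive pivots.

(3, 0, 0)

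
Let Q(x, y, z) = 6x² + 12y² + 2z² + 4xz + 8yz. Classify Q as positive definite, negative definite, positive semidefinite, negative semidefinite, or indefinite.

positive semidefinite

The associated matrix is A = [[6, 0, 2], [0, 12, 4], [2, 4, 2]].
Applying the same elementary operations to the rows and columns of A produces a congruent diagonal matrix with entries 6, 12, 0.
Counting signs: 2 positive, 1 zero.
Hence Q is positive semidefinite.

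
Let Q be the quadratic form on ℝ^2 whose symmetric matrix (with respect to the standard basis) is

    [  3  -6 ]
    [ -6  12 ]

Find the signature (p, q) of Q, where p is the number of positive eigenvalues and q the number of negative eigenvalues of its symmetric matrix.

(1, 0)

Applying the same elementary operations to the rows and columns of A produces a congruent diagonal matrix with entries 3, 0.
That gives 1 positive, 1 zero pivots.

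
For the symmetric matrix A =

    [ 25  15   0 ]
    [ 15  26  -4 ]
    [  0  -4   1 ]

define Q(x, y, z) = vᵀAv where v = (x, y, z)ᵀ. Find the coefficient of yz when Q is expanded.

The coefficient of yz is A[2,3] + A[3,2] = 2·(-4) = -8.

-8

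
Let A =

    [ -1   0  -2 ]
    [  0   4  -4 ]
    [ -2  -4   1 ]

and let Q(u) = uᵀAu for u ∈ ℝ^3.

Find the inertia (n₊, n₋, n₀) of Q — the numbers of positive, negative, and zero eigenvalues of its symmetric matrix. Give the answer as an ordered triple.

Applying the same elementary operations to the rows and columns of A produces a congruent diagonal matrix with entries -1, 4, 1.
That gives 2 positive, 1 negative pivots.

(2, 1, 0)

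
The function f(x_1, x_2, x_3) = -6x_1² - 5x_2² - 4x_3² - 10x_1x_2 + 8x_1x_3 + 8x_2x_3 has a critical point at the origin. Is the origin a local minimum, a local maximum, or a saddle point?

The Hessian at the origin is H = [[-12, -10, 8], [-10, -10, 8], [8, 8, -8]].
Symmetric row and column elimination reduces H to a congruent diagonal form with pivots -12, -5/3, -8/5.
That gives 3 negative pivots.
H is negative definite, so the origin is a strict local maximum.

local maximum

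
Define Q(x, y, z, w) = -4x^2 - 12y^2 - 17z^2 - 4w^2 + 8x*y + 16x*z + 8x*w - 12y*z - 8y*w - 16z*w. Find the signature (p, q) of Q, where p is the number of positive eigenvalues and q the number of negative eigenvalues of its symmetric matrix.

(0, 3)

Write A = [[-4, 4, 8, 4], [4, -12, -6, -4], [8, -6, -17, -8], [4, -4, -8, -4]].
Congruent diagonalization of A (simultaneous row and column reduction) yields pivots -4, -8, -1/2, 0.
Counting signs: 3 negative, 1 zero.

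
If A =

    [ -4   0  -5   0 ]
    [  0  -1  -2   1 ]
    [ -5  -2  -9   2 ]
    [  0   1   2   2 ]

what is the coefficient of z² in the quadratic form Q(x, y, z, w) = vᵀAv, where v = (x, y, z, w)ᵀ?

The coefficient of z² is the diagonal entry A[3,3] = -9.

-9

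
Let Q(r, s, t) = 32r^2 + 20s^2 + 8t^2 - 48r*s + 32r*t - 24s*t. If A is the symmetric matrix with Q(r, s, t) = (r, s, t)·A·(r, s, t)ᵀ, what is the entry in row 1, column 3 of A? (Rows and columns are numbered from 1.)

The coefficient of r·t in Q is 32. For a symmetric A this equals A[1,3] + A[3,1] = 2·A[1,3].
So A[1,3] = 32/2 = 16.

16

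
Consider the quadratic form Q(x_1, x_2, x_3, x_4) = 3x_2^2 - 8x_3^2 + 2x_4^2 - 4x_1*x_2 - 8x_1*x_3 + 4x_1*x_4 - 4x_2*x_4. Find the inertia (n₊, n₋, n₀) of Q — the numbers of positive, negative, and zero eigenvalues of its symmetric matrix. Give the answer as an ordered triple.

The symmetric matrix is A = [[0, -2, -4, 2], [-2, 3, 0, -2], [-4, 0, -8, 0], [2, -2, 0, 2]].
By Sylvester's law of inertia any congruent diagonalization of A has 2 positive, 1 negative and 1 zero entries.

(2, 1, 1)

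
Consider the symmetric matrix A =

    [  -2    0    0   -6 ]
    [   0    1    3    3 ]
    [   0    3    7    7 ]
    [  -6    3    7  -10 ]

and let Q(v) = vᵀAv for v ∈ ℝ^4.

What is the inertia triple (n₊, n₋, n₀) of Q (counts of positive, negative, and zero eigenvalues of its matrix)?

(2, 2, 0)

Applying the same elementary operations to the rows and columns of A produces a congruent diagonal matrix with entries -2, 1, -2, 1.
Counting signs: 2 positive, 2 negative.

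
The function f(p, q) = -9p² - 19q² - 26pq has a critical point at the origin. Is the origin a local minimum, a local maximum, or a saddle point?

local maximum

The Hessian at the origin is H = [[-18, -26], [-26, -38]].
det H = -18·-38 − (-26)² = 8 > 0 and H[1,1] = -18 < 0, so H is negative definite.
Therefore the origin is a local maximum.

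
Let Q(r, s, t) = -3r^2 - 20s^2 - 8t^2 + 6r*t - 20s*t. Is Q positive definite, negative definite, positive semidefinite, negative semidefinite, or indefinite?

The symmetric matrix is A = [[-3, 0, 3], [0, -20, -10], [3, -10, -8]].
Congruent diagonalization of A (simultaneous row and column reduction) yields pivots -3, -20, 0.
So there are 2 negative, 1 zero pivots.
Hence Q is negative semidefinite.

negative semidefinite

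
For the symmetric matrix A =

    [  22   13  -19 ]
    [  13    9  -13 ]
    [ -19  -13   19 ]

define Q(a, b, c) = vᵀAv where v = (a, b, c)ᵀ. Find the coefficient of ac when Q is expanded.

-38

The coefficient of ac is A[1,3] + A[3,1] = 2·(-19) = -38.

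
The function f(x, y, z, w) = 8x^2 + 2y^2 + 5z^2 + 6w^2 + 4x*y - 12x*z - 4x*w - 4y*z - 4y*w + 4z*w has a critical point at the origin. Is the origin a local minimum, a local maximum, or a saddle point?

The Hessian at the origin is H = [[16, 4, -12, -4], [4, 4, -4, -4], [-12, -4, 10, 4], [-4, -4, 4, 12]].
Applying the same elementary operations to the rows and columns of H produces a congruent diagonal matrix with entries 16, 3, 2/3, 8.
So there are 4 positive pivots.
H is positive definite, so the origin is a strict local minimum.

local minimum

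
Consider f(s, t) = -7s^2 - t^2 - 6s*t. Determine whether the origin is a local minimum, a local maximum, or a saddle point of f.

saddle point

The Hessian at the origin is H = [[-14, -6], [-6, -2]].
det H = -14·-2 − (-6)² = -8 < 0, so H is indefinite.
Therefore the origin is a saddle point.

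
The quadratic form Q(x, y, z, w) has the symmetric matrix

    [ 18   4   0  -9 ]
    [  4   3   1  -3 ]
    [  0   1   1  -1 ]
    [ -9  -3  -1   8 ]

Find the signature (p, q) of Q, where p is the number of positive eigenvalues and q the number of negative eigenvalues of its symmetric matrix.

(4, 0)

Symmetric row and column elimination reduces A to a congruent diagonal form with pivots 18, 19/9, 10/19, 5/2.
So there are 4 positive pivots.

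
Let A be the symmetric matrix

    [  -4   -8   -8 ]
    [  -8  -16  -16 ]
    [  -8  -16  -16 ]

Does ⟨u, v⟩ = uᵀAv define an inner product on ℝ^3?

Congruent diagonalization of A (simultaneous row and column reduction) yields pivots -4, 0, 0.
Counting signs: 1 negative, 2 zero.
Hence Q is negative semidefinite.
⟨·,·⟩ is an inner product exactly when A is positive definite.

no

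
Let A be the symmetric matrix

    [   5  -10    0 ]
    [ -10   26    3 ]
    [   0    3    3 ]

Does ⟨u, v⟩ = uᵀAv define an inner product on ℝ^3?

Row-reducing A symmetrically gives the diagonal entries 5, 6, 3/2.
That gives 3 positive pivots.
Hence Q is positive definite.
⟨·,·⟩ is an inner product exactly when A is positive definite.

yes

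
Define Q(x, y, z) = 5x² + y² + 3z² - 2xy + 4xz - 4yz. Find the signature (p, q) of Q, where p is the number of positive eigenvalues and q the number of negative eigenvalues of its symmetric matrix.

(2, 1)

The symmetric matrix is A = [[5, -1, 2], [-1, 1, -2], [2, -2, 3]].
Congruent diagonalization of A (simultaneous row and column reduction) yields pivots 5, 4/5, -1.
So there are 2 positive, 1 negative pivots.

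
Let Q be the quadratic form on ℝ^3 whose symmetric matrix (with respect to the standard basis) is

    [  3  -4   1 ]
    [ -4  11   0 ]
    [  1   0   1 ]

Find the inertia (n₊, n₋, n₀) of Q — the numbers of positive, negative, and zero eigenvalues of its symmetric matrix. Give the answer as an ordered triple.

(3, 0, 0)

Applying the same elementary operations to the rows and columns of A produces a congruent diagonal matrix with entries 3, 17/3, 6/17.
Counting signs: 3 positive.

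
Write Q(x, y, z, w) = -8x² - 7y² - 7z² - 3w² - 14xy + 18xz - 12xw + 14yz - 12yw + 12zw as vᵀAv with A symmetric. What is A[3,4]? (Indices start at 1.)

6

The coefficient of z·w in Q is 12. For a symmetric A this equals A[3,4] + A[4,3] = 2·A[3,4].
So A[3,4] = 12/2 = 6.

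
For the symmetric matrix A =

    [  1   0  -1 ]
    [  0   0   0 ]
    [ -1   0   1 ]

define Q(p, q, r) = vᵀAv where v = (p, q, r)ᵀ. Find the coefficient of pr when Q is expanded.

The coefficient of pr is A[1,3] + A[3,1] = 2·(-1) = -2.

-2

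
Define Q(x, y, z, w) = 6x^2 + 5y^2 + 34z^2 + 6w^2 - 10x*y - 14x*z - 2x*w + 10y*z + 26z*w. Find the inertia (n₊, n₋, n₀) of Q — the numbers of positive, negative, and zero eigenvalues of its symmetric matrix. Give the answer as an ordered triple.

The associated matrix is A = [[6, -5, -7, -1], [-5, 5, 5, 0], [-7, 5, 34, 13], [-1, 0, 13, 6]].
An LDLᵀ factorisation of A has diagonal entries 6, 5/6, 25, 4/25.
That gives 4 positive pivots.

(4, 0, 0)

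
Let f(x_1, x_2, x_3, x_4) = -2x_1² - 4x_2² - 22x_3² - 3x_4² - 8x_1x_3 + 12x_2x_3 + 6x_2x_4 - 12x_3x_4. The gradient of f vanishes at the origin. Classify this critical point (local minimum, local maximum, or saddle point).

local maximum

The Hessian at the origin is H = [[-4, 0, -8, 0], [0, -8, 12, 6], [-8, 12, -44, -12], [0, 6, -12, -6]].
Symmetric row and column elimination reduces H to a congruent diagonal form with pivots -4, -8, -10, -3/5.
Counting signs: 4 negative.
H is negative definite, so the origin is a strict local maximum.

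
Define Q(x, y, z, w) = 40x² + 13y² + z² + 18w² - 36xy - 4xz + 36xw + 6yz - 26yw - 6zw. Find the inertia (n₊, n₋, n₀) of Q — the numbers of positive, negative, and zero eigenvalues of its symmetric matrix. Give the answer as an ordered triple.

(3, 0, 1)

Write A = [[40, -18, -2, 18], [-18, 13, 3, -13], [-2, 3, 1, -3], [18, -13, -3, 18]].
Symmetric row and column elimination reduces A to a congruent diagonal form with pivots 40, 49/10, 0, 5.
So there are 3 positive, 1 zero pivots.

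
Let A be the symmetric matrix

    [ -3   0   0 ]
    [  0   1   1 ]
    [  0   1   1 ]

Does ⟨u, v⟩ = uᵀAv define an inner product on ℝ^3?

no

Symmetric row and column elimination reduces A to a congruent diagonal form with pivots -3, 1, 0.
That gives 1 positive, 1 negative, 1 zero pivots.
Hence Q is indefinite.
⟨·,·⟩ is an inner product exactly when A is positive definite.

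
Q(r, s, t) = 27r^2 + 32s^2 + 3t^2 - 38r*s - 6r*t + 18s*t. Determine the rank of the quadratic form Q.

The symmetric matrix is A = [[27, -19, -3], [-19, 32, 9], [-3, 9, 3]].
Row-reducing A symmetrically gives the diagonal entries 27, 503/27, 60/503.
So there are 3 positive pivots.
The rank is the number of nonzero pivots: 3.

3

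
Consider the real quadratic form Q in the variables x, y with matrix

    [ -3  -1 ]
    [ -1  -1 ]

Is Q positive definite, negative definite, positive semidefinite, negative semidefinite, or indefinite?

Row-reducing A symmetrically gives the diagonal entries -3, -2/3.
Counting signs: 2 negative.
Hence Q is negative definite.

negative definite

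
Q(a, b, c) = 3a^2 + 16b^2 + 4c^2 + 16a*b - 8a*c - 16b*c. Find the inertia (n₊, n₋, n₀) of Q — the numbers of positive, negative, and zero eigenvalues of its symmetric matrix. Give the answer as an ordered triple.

The symmetric matrix is A = [[3, 8, -4], [8, 16, -8], [-4, -8, 4]].
Row-reducing A symmetrically gives the diagonal entries 3, -16/3, 0.
Counting signs: 1 positive, 1 negative, 1 zero.

(1, 1, 1)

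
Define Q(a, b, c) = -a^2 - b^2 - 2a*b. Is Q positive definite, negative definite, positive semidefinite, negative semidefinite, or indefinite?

negative semidefinite

The associated matrix is A = [[-1, -1, 0], [-1, -1, 0], [0, 0, 0]].
Symmetric row and column elimination reduces A to a congruent diagonal form with pivots -1, 0, 0.
That gives 1 negative, 2 zero pivots.
Hence Q is negative semidefinite.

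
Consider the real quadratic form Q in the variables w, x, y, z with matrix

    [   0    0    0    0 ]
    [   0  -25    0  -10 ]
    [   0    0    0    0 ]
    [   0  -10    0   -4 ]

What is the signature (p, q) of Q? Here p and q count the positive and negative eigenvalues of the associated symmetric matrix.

(0, 1)

Applying the same elementary operations to the rows and columns of A produces a congruent diagonal matrix with entries 0, -25, 0, 0.
So there are 1 negative, 3 zero pivots.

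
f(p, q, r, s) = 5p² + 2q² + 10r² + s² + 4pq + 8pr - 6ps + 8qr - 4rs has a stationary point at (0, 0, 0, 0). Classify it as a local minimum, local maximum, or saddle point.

saddle point

The Hessian at the origin is H = [[10, 4, 8, -6], [4, 4, 8, 0], [8, 8, 20, -4], [-6, 0, -4, 2]].
Congruent diagonalization of H (simultaneous row and column reduction) yields pivots 10, 12/5, 4, -8.
So there are 3 positive, 1 negative pivots.
H is indefinite, so the origin is a saddle point.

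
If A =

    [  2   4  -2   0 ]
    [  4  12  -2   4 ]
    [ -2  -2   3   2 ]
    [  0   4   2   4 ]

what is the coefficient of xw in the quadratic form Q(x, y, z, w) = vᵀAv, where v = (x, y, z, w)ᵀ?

The coefficient of xw is A[1,4] + A[4,1] = 2·0 = 0.

0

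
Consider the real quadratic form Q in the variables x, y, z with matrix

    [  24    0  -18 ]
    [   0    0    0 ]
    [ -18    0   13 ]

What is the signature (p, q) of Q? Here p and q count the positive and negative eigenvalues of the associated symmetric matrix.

(1, 1)

Congruent diagonalization of A (simultaneous row and column reduction) yields pivots 24, 0, -1/2.
Counting signs: 1 positive, 1 negative, 1 zero.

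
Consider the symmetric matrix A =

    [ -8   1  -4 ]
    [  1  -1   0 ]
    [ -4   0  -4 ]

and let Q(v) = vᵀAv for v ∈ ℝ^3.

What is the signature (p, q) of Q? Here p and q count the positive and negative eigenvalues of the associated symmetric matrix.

Symmetric row and column elimination reduces A to a congruent diagonal form with pivots -8, -7/8, -12/7.
Counting signs: 3 negative.

(0, 3)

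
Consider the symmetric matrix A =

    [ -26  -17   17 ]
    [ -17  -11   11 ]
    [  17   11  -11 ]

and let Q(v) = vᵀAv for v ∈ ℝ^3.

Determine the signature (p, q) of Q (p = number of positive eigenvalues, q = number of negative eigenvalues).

Symmetric row and column elimination reduces A to a congruent diagonal form with pivots -26, 3/26, 0.
Counting signs: 1 positive, 1 negative, 1 zero.

(1, 1)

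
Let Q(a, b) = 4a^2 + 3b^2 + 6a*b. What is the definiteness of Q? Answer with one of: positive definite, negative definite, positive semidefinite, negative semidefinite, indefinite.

positive definite

The symmetric matrix of Q is A = [[4, 3], [3, 3]].
Leading principal minors: Δ_1 = 4, Δ_2 = 3.
All leading principal minors are positive, so by Sylvester's criterion Q is positive definite.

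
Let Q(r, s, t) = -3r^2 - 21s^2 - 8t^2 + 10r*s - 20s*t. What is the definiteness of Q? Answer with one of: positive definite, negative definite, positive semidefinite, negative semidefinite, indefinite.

negative definite

The symmetric matrix of Q is A = [[-3, 5, 0], [5, -21, -10], [0, -10, -8]].
Leading principal minors: Δ_1 = -3, Δ_2 = 38, Δ_3 = -4.
The signs alternate starting with Δ_1 < 0, so by Sylvester's criterion Q is negative definite.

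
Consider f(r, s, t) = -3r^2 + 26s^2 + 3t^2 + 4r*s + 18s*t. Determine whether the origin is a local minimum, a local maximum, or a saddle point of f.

The Hessian at the origin is H = [[-6, 4, 0], [4, 52, 18], [0, 18, 6]].
An LDLᵀ factorisation of H has diagonal entries -6, 164/3, 3/41.
Counting signs: 2 positive, 1 negative.
H is indefinite, so the origin is a saddle point.

saddle point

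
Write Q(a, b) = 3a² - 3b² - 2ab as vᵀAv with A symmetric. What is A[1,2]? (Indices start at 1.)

The coefficient of a·b in Q is -2. For a symmetric A this equals A[1,2] + A[2,1] = 2·A[1,2].
So A[1,2] = -2/2 = -1.

-1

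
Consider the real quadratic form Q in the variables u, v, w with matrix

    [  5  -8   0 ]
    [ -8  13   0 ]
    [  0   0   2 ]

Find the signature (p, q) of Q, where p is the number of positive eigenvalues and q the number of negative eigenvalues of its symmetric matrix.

(3, 0)

Row-reducing A symmetrically gives the diagonal entries 5, 1/5, 2.
So there are 3 positive pivots.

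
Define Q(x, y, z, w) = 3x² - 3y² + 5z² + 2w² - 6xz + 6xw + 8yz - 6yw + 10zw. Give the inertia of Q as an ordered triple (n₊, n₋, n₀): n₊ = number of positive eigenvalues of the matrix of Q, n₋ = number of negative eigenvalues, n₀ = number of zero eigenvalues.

(2, 2, 0)

Write A = [[3, 0, -3, 3], [0, -3, 4, -3], [-3, 4, 5, 5], [3, -3, 5, 2]].
Applying the same elementary operations to the rows and columns of A produces a congruent diagonal matrix with entries 3, -3, 22/3, -2/11.
So there are 2 positive, 2 negative pivots.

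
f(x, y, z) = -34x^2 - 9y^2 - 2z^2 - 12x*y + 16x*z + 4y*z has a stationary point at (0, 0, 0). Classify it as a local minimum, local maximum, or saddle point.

The Hessian at the origin is H = [[-68, -12, 16], [-12, -18, 4], [16, 4, -4]].
Applying the same elementary operations to the rows and columns of H produces a congruent diagonal matrix with entries -68, -270/17, -4/27.
That gives 3 negative pivots.
H is negative definite, so the origin is a strict local maximum.

local maximum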